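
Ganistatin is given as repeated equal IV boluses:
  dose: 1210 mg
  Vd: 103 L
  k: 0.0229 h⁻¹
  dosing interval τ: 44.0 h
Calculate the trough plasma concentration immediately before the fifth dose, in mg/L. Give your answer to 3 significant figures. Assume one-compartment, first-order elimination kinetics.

C₀ per dose = Dose / Vd = 1210 / 103 = 11.75 mg/L
Fraction remaining after one interval: r = e^(−kτ) = e^(−0.02290 × 44.0) = 0.3651
Before dose 5, 4 doses have been given (aged 1τ, 2τ, 3τ, 4τ).
C_trough = C₀ × (r + r² + … + r^4) = C₀ × r(1−r^4)/(1−r)
        = 11.75 × 0.3651 × (1 − 0.01777) / (1 − 0.3651) = 6.637 mg/L

6.64 mg/L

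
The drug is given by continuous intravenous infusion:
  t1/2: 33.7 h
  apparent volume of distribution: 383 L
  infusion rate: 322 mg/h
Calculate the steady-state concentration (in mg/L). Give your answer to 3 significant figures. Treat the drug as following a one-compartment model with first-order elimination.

k = ln2 / t½ = 0.693147 / 33.7 = 0.02057 h⁻¹
CL = k × Vd = 0.02057 × 383 = 7.878 L/h
At steady state Css = R₀ / CL = 322 / 7.878 = 40.87 mg/L

40.9 mg/L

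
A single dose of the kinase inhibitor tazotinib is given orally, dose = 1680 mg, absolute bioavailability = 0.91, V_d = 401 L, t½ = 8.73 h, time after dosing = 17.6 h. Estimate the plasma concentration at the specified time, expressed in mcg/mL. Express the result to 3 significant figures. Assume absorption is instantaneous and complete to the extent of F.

0.943 mcg/mL

Amount reaching circulation = F × Dose = 0.91 × 1680 = 1529 mg
C₀ = F·Dose / Vd = 1529 / 401 = 3.813 mg/L
k = ln2 / t½ = 0.693147 / 8.73 = 0.07940 h⁻¹
C = C₀ · e^(−k·t) = 3.813 × e^(−0.07940 × 17.6)
  = 3.813 × 0.2472 = 0.9426 mg/L
(0.9426 mg/L = 0.9426 mcg/mL)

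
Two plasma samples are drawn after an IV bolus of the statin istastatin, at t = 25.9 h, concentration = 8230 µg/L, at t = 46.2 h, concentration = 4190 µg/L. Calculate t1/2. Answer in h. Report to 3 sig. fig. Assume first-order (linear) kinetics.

20.8 h

k = ln(C₁/C₂) / (t₂ − t₁) = ln(8230/4190) / (46.2 − 25.9)
  = 0.6751 / 20.30 = 0.03326 h⁻¹
t½ = ln2 / k = 0.693147 / 0.03326 = 20.84 h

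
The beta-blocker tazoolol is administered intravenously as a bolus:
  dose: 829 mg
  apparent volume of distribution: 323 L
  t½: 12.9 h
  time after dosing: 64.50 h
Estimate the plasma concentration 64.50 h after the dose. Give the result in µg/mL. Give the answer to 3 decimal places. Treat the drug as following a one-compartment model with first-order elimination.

C₀ = Dose / Vd = 829.0 / 323 = 2.567 mg/L
k = ln2 / t½ = 0.693147 / 12.9 = 0.05373 h⁻¹
t / t½ = 64.50 / 12.9 = 5 half-lives
C = C₀ × (1/2)^5 = 2.567 × 0.03125 = 0.08022 mg/L
(0.08022 mg/L = 0.08022 µg/mL)

0.080 µg/mL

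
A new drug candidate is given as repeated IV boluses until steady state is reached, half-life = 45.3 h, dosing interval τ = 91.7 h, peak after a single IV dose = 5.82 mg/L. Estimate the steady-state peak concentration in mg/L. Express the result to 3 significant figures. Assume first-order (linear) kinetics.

7.72 mg/L

k = ln2 / t½ = 0.693147 / 45.3 = 0.01530 h⁻¹
e^(−kτ) = e^(−0.01530 × 91.7) = 0.2459
Accumulation ratio R = 1 / (1 − e^(−kτ)) = 1 / (1 − 0.2459) = 1.326
Steady-state peak = C₀ × R = 5.82 × 1.326 = 7.717 mg/L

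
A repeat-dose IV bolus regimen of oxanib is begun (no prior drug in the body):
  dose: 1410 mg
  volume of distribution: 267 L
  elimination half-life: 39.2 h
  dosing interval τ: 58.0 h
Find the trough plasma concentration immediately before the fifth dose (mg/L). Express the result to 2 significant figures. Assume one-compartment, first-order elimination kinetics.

C₀ per dose = Dose / Vd = 1410 / 267 = 5.281 mg/L
k = ln2 / t½ = 0.693147 / 39.2 = 0.01768 h⁻¹
Fraction remaining after one interval: r = e^(−kτ) = e^(−0.01768 × 58.0) = 0.3586
Before dose 5, 4 doses have been given (aged 1τ, 2τ, 3τ, 4τ).
C_trough = C₀ × (r + r² + … + r^4) = C₀ × r(1−r^4)/(1−r)
        = 5.281 × 0.3586 × (1 − 0.01654) / (1 − 0.3586) = 2.904 mg/L

2.9 mg/L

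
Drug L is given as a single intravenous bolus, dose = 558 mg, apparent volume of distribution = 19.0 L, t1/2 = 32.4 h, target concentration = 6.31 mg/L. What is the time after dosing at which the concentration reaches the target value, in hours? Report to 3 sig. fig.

C₀ = Dose / Vd = 558.0 / 19.0 = 29.37 mg/L
k = ln2 / t½ = 0.693147 / 32.4 = 0.02139 h⁻¹
t = ln(C₀ / C) / k = ln(29.37 / 6.31) / 0.02139
  = ln(4.655) / 0.02139 = 1.538 / 0.02139 = 71.90 h

71.9 h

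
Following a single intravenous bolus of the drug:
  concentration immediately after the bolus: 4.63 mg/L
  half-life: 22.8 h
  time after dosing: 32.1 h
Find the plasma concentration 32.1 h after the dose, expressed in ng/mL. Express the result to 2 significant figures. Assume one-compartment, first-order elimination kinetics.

1700 ng/mL

k = ln2 / t½ = 0.693147 / 22.8 = 0.03040 h⁻¹
C = C₀ · e^(−k·t) = 4.630 × e^(−0.03040 × 32.1)
  = 4.630 × 0.3769 = 1.745 mg/L
Convert: 1.745 mg/L × 1000 = 1745 ng/mL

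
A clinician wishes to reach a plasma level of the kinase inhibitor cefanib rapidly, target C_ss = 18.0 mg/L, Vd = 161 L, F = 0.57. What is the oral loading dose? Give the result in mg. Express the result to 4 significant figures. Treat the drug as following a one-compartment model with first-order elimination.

LD = Css × Vd / F = 18.0 × 161 / 0.57 = 5084 mg

5084 mg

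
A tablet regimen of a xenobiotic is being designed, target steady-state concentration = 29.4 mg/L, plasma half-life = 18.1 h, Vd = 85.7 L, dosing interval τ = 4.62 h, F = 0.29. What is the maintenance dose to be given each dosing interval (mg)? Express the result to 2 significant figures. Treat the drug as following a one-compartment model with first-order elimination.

k = ln2 / t½ = 0.693147 / 18.1 = 0.03830 h⁻¹
CL = k × Vd = 0.03830 × 85.7 = 3.282 L/h
At steady state, F × (Dose/τ) = Css × CL.
Dose = Css × CL × τ / F = 29.4 × 3.282 × 4.62 / 0.29 = 1537 mg

1500 mg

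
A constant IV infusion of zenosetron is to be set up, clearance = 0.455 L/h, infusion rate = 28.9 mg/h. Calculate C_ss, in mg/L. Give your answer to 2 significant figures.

At steady state Css = R₀ / CL = 28.9 / 0.4550 = 63.52 mg/L

64 mg/L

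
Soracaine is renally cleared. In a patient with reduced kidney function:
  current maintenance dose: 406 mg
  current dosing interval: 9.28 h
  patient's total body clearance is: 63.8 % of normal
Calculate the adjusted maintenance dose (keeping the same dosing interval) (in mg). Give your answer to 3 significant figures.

To keep the same average steady-state level, dosing rate must scale with clearance.
CL ratio = 63.8 / 100 = 0.6380
New dose (same interval) = 406 × 0.6380 = 259.0 mg

259 mg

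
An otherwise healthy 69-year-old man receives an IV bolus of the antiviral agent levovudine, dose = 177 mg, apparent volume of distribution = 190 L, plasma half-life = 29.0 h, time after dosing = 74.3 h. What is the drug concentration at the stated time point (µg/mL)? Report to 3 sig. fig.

0.158 µg/mL

C₀ = Dose / Vd = 177.0 / 190 = 0.9316 mg/L
k = ln2 / t½ = 0.693147 / 29.0 = 0.02390 h⁻¹
C = C₀ · e^(−k·t) = 0.9316 × e^(−0.02390 × 74.3)
  = 0.9316 × 0.1694 = 0.1578 mg/L
(0.1578 mg/L = 0.1578 µg/mL)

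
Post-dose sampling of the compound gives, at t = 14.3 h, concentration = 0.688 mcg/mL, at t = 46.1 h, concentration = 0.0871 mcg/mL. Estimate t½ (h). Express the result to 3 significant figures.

10.7 h

k = ln(C₁/C₂) / (t₂ − t₁) = ln(0.688/0.0871) / (46.1 − 14.3)
  = 2.067 / 31.80 = 0.06500 h⁻¹
t½ = ln2 / k = 0.693147 / 0.06500 = 10.66 h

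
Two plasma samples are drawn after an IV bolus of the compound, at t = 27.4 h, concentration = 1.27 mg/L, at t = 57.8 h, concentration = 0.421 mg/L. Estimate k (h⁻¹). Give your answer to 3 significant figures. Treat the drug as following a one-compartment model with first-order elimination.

k = ln(C₁/C₂) / (t₂ − t₁) = ln(1.27/0.421) / (57.8 − 27.4)
  = 1.104 / 30.40 = 0.03632 h⁻¹

0.0363 h⁻¹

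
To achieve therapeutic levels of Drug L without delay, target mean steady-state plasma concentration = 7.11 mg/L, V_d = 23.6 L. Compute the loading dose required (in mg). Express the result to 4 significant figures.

LD = Css × Vd = 7.11 × 23.6 = 167.8 mg

167.8 mg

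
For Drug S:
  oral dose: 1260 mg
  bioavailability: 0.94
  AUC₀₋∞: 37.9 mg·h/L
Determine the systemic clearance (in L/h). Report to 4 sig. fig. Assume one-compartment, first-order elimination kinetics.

31.25 L/h

CL = F·Dose / AUC = 0.94 × 1260 / 37.9 = 31.25 L/h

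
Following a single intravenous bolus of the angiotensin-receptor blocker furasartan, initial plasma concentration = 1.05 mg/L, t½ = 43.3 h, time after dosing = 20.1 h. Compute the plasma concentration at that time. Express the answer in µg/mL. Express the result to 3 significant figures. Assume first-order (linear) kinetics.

0.761 µg/mL

k = ln2 / t½ = 0.693147 / 43.3 = 0.01601 h⁻¹
C = C₀ · e^(−k·t) = 1.050 × e^(−0.01601 × 20.1)
  = 1.050 × 0.7248 = 0.7610 mg/L
(0.7610 mg/L = 0.7610 µg/mL)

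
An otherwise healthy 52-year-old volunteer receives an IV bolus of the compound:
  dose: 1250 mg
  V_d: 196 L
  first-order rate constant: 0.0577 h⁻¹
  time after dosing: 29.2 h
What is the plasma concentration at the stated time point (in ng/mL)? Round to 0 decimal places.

1183 ng/mL

C₀ = Dose / Vd = 1250 / 196 = 6.378 mg/L
C = C₀ · e^(−k·t) = 6.378 × e^(−0.05770 × 29.2)
  = 6.378 × 0.1855 = 1.183 mg/L
Convert: 1.183 mg/L × 1000 = 1183 ng/mL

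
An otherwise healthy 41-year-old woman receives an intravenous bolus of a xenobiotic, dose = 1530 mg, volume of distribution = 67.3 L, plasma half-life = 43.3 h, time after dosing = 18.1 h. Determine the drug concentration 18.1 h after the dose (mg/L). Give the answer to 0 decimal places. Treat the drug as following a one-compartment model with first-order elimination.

17 mg/L

C₀ = Dose / Vd = 1530 / 67.3 = 22.73 mg/L
k = ln2 / t½ = 0.693147 / 43.3 = 0.01601 h⁻¹
C = C₀ · e^(−k·t) = 22.73 × e^(−0.01601 × 18.1)
  = 22.73 × 0.7484 = 17.01 mg/L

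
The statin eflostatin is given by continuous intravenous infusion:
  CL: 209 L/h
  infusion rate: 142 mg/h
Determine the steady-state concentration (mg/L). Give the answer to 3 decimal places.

At steady state Css = R₀ / CL = 142 / 209.0 = 0.6794 mg/L

0.679 mg/L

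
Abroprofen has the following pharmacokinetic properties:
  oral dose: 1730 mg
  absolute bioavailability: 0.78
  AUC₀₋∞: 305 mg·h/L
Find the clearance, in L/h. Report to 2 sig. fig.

4.4 L/h

CL = F·Dose / AUC = 0.78 × 1730 / 305 = 4.424 L/h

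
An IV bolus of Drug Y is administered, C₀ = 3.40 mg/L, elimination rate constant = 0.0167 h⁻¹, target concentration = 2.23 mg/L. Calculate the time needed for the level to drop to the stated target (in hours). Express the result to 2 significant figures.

t = ln(C₀ / C) / k = ln(3.400 / 2.23) / 0.01670
  = ln(1.525) / 0.01670 = 0.4220 / 0.01670 = 25.27 h

25 h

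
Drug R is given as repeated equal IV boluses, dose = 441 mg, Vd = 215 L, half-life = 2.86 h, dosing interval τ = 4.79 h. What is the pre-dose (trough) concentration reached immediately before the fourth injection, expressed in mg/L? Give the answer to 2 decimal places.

C₀ per dose = Dose / Vd = 441 / 215 = 2.051 mg/L
k = ln2 / t½ = 0.693147 / 2.86 = 0.2424 h⁻¹
Fraction remaining after one interval: r = e^(−kτ) = e^(−0.2424 × 4.79) = 0.3131
Before dose 4, 3 doses have been given (aged 1τ, 2τ, 3τ).
C_trough = C₀ × (r + r² + … + r^3) = C₀ × r(1−r^3)/(1−r)
        = 2.051 × 0.3131 × (1 − 0.03069) / (1 − 0.3131) = 0.9062 mg/L

0.91 mg/L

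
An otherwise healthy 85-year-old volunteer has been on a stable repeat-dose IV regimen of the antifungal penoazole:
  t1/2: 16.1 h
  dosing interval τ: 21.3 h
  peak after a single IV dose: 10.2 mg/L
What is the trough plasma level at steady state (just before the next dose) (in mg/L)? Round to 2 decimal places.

6.79 mg/L

k = ln2 / t½ = 0.693147 / 16.1 = 0.04305 h⁻¹
e^(−kτ) = e^(−0.04305 × 21.3) = 0.3997
Accumulation ratio R = 1 / (1 − e^(−kτ)) = 1 / (1 − 0.3997) = 1.666
Steady-state trough = C₀ × R × e^(−kτ) = 10.2 × 1.666 × 0.3997 = 6.792 mg/L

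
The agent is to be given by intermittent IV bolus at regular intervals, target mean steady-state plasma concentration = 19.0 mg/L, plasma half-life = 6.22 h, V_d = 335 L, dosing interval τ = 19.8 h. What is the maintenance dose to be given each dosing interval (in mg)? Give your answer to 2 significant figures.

k = ln2 / t½ = 0.693147 / 6.22 = 0.1114 h⁻¹
CL = k × Vd = 0.1114 × 335 = 37.32 L/h
At steady state, Dose/τ = Css × CL.
Dose = Css × CL × τ = 19.0 × 37.32 × 19.8 = 14040 mg

14000 mg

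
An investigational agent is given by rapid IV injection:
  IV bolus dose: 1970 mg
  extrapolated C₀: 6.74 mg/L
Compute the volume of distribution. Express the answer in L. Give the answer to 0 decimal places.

292 L

Vd = Dose / C₀ = 1970 / 6.74 = 292.3 L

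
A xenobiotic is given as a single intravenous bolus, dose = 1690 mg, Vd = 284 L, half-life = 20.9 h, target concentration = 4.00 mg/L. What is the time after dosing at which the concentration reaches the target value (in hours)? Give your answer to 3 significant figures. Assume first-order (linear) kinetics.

C₀ = Dose / Vd = 1690 / 284 = 5.951 mg/L
k = ln2 / t½ = 0.693147 / 20.9 = 0.03316 h⁻¹
t = ln(C₀ / C) / k = ln(5.951 / 4.00) / 0.03316
  = ln(1.488) / 0.03316 = 0.3974 / 0.03316 = 11.98 h

12.0 h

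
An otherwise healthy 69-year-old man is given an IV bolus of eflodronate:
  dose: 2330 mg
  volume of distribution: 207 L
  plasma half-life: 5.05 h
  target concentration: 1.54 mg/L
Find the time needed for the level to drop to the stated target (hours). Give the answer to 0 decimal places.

14 h

C₀ = Dose / Vd = 2330 / 207 = 11.26 mg/L
k = ln2 / t½ = 0.693147 / 5.05 = 0.1373 h⁻¹
t = ln(C₀ / C) / k = ln(11.26 / 1.54) / 0.1373
  = ln(7.312) / 0.1373 = 1.990 / 0.1373 = 14.49 h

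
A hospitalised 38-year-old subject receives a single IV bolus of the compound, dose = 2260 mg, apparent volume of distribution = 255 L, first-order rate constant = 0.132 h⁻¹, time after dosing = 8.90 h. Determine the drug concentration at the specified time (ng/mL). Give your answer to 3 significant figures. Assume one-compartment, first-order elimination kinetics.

C₀ = Dose / Vd = 2260 / 255 = 8.863 mg/L
C = C₀ · e^(−k·t) = 8.863 × e^(−0.1320 × 8.90)
  = 8.863 × 0.3089 = 2.738 mg/L
Convert: 2.738 mg/L × 1000 = 2738 ng/mL

2740 ng/mL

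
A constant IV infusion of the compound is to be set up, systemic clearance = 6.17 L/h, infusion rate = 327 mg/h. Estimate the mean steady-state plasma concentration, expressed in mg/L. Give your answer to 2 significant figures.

At steady state Css = R₀ / CL = 327 / 6.170 = 53.00 mg/L

53 mg/L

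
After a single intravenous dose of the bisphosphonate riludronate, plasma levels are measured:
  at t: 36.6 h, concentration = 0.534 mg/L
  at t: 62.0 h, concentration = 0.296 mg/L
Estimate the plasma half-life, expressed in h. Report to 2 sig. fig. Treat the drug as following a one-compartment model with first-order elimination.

k = ln(C₁/C₂) / (t₂ − t₁) = ln(0.534/0.296) / (62.0 − 36.6)
  = 0.5900 / 25.40 = 0.02323 h⁻¹
t½ = ln2 / k = 0.693147 / 0.02323 = 29.84 h

30 h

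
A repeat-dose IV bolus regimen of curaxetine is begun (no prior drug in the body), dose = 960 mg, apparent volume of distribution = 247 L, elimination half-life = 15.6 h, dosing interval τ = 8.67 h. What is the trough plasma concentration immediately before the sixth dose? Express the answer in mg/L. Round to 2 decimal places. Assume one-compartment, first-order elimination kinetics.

7.07 mg/L

C₀ per dose = Dose / Vd = 960 / 247 = 3.887 mg/L
k = ln2 / t½ = 0.693147 / 15.6 = 0.04443 h⁻¹
Fraction remaining after one interval: r = e^(−kτ) = e^(−0.04443 × 8.67) = 0.6803
Before dose 6, 5 doses have been given (aged 1τ, 2τ, 3τ, 4τ, 5τ).
C_trough = C₀ × (r + r² + … + r^5) = C₀ × r(1−r^5)/(1−r)
        = 3.887 × 0.6803 × (1 − 0.1457) / (1 − 0.6803) = 7.066 mg/L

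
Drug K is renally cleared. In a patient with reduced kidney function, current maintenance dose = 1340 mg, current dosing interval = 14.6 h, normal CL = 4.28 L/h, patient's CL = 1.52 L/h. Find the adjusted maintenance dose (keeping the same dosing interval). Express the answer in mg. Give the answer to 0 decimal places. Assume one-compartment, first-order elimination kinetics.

476 mg

To keep the same average steady-state level, dosing rate must scale with clearance.
CL ratio = 1.52 / 4.28 = 0.3551
New dose (same interval) = 1340 × 0.3551 = 475.8 mg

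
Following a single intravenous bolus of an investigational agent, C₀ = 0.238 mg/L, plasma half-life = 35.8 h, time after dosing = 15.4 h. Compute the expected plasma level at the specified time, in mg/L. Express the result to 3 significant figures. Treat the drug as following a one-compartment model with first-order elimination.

k = ln2 / t½ = 0.693147 / 35.8 = 0.01936 h⁻¹
C = C₀ · e^(−k·t) = 0.2380 × e^(−0.01936 × 15.4)
  = 0.2380 × 0.7422 = 0.1766 mg/L

0.177 mg/L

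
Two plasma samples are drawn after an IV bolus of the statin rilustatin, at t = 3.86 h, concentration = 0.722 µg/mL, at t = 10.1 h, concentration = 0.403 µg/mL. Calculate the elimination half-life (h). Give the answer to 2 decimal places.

7.42 h

k = ln(C₁/C₂) / (t₂ − t₁) = ln(0.722/0.403) / (10.1 − 3.86)
  = 0.5831 / 6.240 = 0.09345 h⁻¹
t½ = ln2 / k = 0.693147 / 0.09345 = 7.417 h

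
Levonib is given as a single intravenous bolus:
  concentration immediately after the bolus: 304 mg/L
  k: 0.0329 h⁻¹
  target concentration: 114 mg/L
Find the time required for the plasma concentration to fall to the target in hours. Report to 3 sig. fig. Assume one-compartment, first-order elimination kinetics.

29.8 h

t = ln(C₀ / C) / k = ln(304.0 / 114) / 0.03290
  = ln(2.667) / 0.03290 = 0.9810 / 0.03290 = 29.82 h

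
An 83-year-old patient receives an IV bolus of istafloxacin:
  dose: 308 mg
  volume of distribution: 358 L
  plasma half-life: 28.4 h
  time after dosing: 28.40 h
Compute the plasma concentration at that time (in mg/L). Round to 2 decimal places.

0.43 mg/L

C₀ = Dose / Vd = 308.0 / 358 = 0.8603 mg/L
k = ln2 / t½ = 0.693147 / 28.4 = 0.02441 h⁻¹
t / t½ = 28.40 / 28.4 = 1 half-lives
C = C₀ × (1/2)^1 = 0.8603 × 0.5000 = 0.4302 mg/L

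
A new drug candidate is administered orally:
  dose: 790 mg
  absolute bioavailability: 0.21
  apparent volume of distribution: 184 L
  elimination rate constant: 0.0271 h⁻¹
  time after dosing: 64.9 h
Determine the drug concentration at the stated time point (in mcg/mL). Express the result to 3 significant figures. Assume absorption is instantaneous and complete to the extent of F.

0.155 mcg/mL

Amount reaching circulation = F × Dose = 0.21 × 790.0 = 165.9 mg
C₀ = F·Dose / Vd = 165.9 / 184 = 0.9016 mg/L
C = C₀ · e^(−k·t) = 0.9016 × e^(−0.02710 × 64.9)
  = 0.9016 × 0.1723 = 0.1553 mg/L
(0.1553 mg/L = 0.1553 mcg/mL)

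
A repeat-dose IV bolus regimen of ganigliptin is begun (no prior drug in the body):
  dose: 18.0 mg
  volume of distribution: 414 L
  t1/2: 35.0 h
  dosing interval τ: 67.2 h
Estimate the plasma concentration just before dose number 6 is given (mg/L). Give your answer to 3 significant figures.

C₀ per dose = Dose / Vd = 18.0 / 414 = 0.04348 mg/L
k = ln2 / t½ = 0.693147 / 35.0 = 0.01980 h⁻¹
Fraction remaining after one interval: r = e^(−kτ) = e^(−0.01980 × 67.2) = 0.2643
Before dose 6, 5 doses have been given (aged 1τ, 2τ, 3τ, 4τ, 5τ).
C_trough = C₀ × (r + r² + … + r^5) = C₀ × r(1−r^5)/(1−r)
        = 0.04348 × 0.2643 × (1 − 0.001290) / (1 − 0.2643) = 0.01560 mg/L

0.0156 mg/L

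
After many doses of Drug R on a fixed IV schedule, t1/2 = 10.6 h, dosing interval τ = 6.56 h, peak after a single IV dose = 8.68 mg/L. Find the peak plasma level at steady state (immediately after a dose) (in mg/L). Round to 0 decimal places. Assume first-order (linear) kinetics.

k = ln2 / t½ = 0.693147 / 10.6 = 0.06539 h⁻¹
e^(−kτ) = e^(−0.06539 × 6.56) = 0.6512
Accumulation ratio R = 1 / (1 − e^(−kτ)) = 1 / (1 − 0.6512) = 2.867
Steady-state peak = C₀ × R = 8.68 × 2.867 = 24.89 mg/L

25 mg/L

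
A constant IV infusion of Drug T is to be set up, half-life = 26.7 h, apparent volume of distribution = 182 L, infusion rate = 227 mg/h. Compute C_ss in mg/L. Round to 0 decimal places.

48 mg/L

k = ln2 / t½ = 0.693147 / 26.7 = 0.02596 h⁻¹
CL = k × Vd = 0.02596 × 182 = 4.725 L/h
At steady state Css = R₀ / CL = 227 / 4.725 = 48.04 mg/L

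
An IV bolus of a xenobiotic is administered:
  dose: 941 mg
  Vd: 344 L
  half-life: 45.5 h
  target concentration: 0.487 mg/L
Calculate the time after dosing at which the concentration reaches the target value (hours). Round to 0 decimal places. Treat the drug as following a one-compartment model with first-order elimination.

C₀ = Dose / Vd = 941.0 / 344 = 2.735 mg/L
k = ln2 / t½ = 0.693147 / 45.5 = 0.01523 h⁻¹
t = ln(C₀ / C) / k = ln(2.735 / 0.487) / 0.01523
  = ln(5.616) / 0.01523 = 1.726 / 0.01523 = 113.3 h

113 h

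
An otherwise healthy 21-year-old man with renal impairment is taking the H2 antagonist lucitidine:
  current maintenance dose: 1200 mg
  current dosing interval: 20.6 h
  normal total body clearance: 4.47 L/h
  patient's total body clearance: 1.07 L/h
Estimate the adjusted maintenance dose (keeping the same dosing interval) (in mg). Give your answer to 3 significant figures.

287 mg

To keep the same average steady-state level, dosing rate must scale with clearance.
CL ratio = 1.07 / 4.47 = 0.2394
New dose (same interval) = 1200 × 0.2394 = 287.3 mg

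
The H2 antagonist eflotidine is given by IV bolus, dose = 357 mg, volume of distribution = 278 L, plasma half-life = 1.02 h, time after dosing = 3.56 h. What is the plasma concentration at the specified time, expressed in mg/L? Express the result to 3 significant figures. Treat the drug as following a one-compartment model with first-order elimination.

0.114 mg/L

C₀ = Dose / Vd = 357.0 / 278 = 1.284 mg/L
k = ln2 / t½ = 0.693147 / 1.02 = 0.6796 h⁻¹
C = C₀ · e^(−k·t) = 1.284 × e^(−0.6796 × 3.56)
  = 1.284 × 0.08898 = 0.1143 mg/L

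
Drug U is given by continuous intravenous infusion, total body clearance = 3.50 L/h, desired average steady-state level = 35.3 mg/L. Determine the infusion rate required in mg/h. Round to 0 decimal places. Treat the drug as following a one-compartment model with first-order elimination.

124 mg/h

At steady state, infusion rate R₀ = Css × CL = 35.3 × 3.500 = 123.6 mg/h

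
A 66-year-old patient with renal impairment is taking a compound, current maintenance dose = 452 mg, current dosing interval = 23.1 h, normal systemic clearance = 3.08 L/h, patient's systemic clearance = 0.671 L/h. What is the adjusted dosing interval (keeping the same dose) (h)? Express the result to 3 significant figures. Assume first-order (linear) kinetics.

106 h

To keep the same average steady-state level, dosing rate must scale with clearance.
CL ratio = 0.671 / 3.08 = 0.2179
New interval (same dose) = 23.1 / 0.2179 = 106.0 h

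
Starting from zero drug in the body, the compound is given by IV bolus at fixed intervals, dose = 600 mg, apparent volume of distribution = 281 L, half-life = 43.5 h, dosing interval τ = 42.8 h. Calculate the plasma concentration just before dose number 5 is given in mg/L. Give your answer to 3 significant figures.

C₀ per dose = Dose / Vd = 600 / 281 = 2.135 mg/L
k = ln2 / t½ = 0.693147 / 43.5 = 0.01593 h⁻¹
Fraction remaining after one interval: r = e^(−kτ) = e^(−0.01593 × 42.8) = 0.5057
Before dose 5, 4 doses have been given (aged 1τ, 2τ, 3τ, 4τ).
C_trough = C₀ × (r + r² + … + r^4) = C₀ × r(1−r^4)/(1−r)
        = 2.135 × 0.5057 × (1 − 0.06540) / (1 − 0.5057) = 2.041 mg/L

2.04 mg/L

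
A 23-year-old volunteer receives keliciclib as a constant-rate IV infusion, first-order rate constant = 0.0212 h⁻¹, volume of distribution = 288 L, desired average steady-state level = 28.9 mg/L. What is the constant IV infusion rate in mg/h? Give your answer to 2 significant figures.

CL = k × Vd = 0.02120 × 288 = 6.106 L/h
At steady state, infusion rate R₀ = Css × CL = 28.9 × 6.106 = 176.5 mg/h

180 mg/h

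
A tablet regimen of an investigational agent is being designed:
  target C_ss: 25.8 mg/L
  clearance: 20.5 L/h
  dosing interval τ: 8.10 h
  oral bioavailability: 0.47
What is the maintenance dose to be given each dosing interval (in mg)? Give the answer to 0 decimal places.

9115 mg

At steady state, F × (Dose/τ) = Css × CL.
Dose = Css × CL × τ / F = 25.8 × 20.50 × 8.10 / 0.47 = 9115 mg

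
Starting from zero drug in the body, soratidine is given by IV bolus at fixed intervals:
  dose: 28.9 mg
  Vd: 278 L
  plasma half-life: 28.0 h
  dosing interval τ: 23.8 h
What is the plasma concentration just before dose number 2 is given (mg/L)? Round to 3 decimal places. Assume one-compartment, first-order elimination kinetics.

C₀ per dose = Dose / Vd = 28.9 / 278 = 0.1040 mg/L
k = ln2 / t½ = 0.693147 / 28.0 = 0.02476 h⁻¹
Fraction remaining after one interval: r = e^(−kτ) = e^(−0.02476 × 23.8) = 0.5547
Before dose 2, 1 dose has been given (aged 1τ).
C_trough = C₀ × r = 0.1040 × 0.5547 = 0.05769 mg/L

0.058 mg/L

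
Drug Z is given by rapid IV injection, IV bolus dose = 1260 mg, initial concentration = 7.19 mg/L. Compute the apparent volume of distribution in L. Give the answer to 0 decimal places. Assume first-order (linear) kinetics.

175 L

Vd = Dose / C₀ = 1260 / 7.19 = 175.2 L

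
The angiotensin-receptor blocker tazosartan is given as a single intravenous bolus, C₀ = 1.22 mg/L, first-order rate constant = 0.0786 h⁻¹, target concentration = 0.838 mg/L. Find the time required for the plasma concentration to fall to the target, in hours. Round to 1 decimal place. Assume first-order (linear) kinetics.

4.8 h

t = ln(C₀ / C) / k = ln(1.220 / 0.838) / 0.07860
  = ln(1.456) / 0.07860 = 0.3757 / 0.07860 = 4.780 h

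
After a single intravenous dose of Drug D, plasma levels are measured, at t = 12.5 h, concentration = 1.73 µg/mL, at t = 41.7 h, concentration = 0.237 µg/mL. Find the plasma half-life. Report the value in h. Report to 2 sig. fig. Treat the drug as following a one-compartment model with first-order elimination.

10 h

k = ln(C₁/C₂) / (t₂ − t₁) = ln(1.73/0.237) / (41.7 − 12.5)
  = 1.988 / 29.20 = 0.06808 h⁻¹
t½ = ln2 / k = 0.693147 / 0.06808 = 10.18 h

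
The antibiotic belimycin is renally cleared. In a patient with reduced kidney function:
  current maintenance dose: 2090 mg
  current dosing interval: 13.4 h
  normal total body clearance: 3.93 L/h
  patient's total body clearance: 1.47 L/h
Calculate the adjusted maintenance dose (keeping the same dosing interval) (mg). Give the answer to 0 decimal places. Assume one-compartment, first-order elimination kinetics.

To keep the same average steady-state level, dosing rate must scale with clearance.
CL ratio = 1.47 / 3.93 = 0.3740
New dose (same interval) = 2090 × 0.3740 = 781.7 mg

782 mg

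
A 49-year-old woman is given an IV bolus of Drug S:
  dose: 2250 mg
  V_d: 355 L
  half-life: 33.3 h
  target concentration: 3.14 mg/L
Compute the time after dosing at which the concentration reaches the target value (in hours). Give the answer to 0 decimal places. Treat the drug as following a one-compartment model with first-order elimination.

C₀ = Dose / Vd = 2250 / 355 = 6.338 mg/L
k = ln2 / t½ = 0.693147 / 33.3 = 0.02082 h⁻¹
t = ln(C₀ / C) / k = ln(6.338 / 3.14) / 0.02082
  = ln(2.018) / 0.02082 = 0.7021 / 0.02082 = 33.72 h

34 h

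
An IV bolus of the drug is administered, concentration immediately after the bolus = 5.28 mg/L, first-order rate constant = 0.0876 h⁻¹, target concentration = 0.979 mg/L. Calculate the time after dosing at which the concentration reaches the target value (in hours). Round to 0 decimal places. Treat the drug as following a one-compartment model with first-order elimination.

19 h

t = ln(C₀ / C) / k = ln(5.280 / 0.979) / 0.08760
  = ln(5.393) / 0.08760 = 1.685 / 0.08760 = 19.24 h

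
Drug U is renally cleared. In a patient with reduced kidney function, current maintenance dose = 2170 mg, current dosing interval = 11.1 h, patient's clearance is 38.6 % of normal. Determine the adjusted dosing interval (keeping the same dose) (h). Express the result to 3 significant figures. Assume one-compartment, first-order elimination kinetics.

To keep the same average steady-state level, dosing rate must scale with clearance.
CL ratio = 38.6 / 100 = 0.3860
New interval (same dose) = 11.1 / 0.3860 = 28.76 h

28.8 h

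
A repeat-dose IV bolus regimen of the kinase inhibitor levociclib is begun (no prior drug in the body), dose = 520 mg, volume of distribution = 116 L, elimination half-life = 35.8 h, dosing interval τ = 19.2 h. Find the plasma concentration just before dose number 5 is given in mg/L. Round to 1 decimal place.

C₀ per dose = Dose / Vd = 520 / 116 = 4.483 mg/L
k = ln2 / t½ = 0.693147 / 35.8 = 0.01936 h⁻¹
Fraction remaining after one interval: r = e^(−kτ) = e^(−0.01936 × 19.2) = 0.6896
Before dose 5, 4 doses have been given (aged 1τ, 2τ, 3τ, 4τ).
C_trough = C₀ × (r + r² + … + r^4) = C₀ × r(1−r^4)/(1−r)
        = 4.483 × 0.6896 × (1 − 0.2261) / (1 − 0.6896) = 7.708 mg/L

7.7 mg/L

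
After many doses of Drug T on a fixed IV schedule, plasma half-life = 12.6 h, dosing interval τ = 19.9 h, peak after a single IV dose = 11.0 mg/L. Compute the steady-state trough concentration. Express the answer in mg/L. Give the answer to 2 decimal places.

k = ln2 / t½ = 0.693147 / 12.6 = 0.05501 h⁻¹
e^(−kτ) = e^(−0.05501 × 19.9) = 0.3346
Accumulation ratio R = 1 / (1 − e^(−kτ)) = 1 / (1 − 0.3346) = 1.503
Steady-state trough = C₀ × R × e^(−kτ) = 11.0 × 1.503 × 0.3346 = 5.532 mg/L

5.53 mg/L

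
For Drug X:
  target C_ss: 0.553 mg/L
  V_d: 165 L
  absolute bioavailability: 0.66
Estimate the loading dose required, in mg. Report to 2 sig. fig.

140 mg

LD = Css × Vd / F = 0.553 × 165 / 0.66 = 138.3 mg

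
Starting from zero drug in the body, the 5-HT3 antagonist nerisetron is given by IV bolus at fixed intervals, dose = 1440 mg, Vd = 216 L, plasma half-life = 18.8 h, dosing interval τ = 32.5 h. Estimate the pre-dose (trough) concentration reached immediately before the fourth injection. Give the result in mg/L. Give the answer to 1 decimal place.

2.8 mg/L

C₀ per dose = Dose / Vd = 1440 / 216 = 6.667 mg/L
k = ln2 / t½ = 0.693147 / 18.8 = 0.03687 h⁻¹
Fraction remaining after one interval: r = e^(−kτ) = e^(−0.03687 × 32.5) = 0.3017
Before dose 4, 3 doses have been given (aged 1τ, 2τ, 3τ).
C_trough = C₀ × (r + r² + … + r^3) = C₀ × r(1−r^3)/(1−r)
        = 6.667 × 0.3017 × (1 − 0.02746) / (1 − 0.3017) = 2.801 mg/L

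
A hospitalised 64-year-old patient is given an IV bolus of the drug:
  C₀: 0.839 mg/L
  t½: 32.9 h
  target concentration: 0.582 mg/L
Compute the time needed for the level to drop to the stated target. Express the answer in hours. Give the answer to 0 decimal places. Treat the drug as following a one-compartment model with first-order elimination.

17 h

k = ln2 / t½ = 0.693147 / 32.9 = 0.02107 h⁻¹
t = ln(C₀ / C) / k = ln(0.8390 / 0.582) / 0.02107
  = ln(1.442) / 0.02107 = 0.3660 / 0.02107 = 17.37 h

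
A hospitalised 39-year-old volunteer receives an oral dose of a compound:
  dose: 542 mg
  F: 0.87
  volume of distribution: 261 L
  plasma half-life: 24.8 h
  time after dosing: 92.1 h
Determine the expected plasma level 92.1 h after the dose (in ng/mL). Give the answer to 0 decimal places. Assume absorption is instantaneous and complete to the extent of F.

Amount reaching circulation = F × Dose = 0.87 × 542.0 = 471.5 mg
C₀ = F·Dose / Vd = 471.5 / 261 = 1.807 mg/L
k = ln2 / t½ = 0.693147 / 24.8 = 0.02795 h⁻¹
C = C₀ · e^(−k·t) = 1.807 × e^(−0.02795 × 92.1)
  = 1.807 × 0.07622 = 0.1377 mg/L
Convert: 0.1377 mg/L × 1000 = 137.7 ng/mL

138 ng/mL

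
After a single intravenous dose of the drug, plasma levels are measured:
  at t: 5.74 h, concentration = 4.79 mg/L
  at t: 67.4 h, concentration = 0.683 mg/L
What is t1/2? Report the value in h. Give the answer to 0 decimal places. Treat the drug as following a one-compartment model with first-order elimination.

22 h

k = ln(C₁/C₂) / (t₂ − t₁) = ln(4.79/0.683) / (67.4 − 5.74)
  = 1.948 / 61.66 = 0.03159 h⁻¹
t½ = ln2 / k = 0.693147 / 0.03159 = 21.94 h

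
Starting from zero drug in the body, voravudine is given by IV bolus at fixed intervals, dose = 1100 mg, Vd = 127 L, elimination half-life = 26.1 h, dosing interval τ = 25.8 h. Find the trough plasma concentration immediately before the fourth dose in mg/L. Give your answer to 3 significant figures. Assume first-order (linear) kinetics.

C₀ per dose = Dose / Vd = 1100 / 127 = 8.661 mg/L
k = ln2 / t½ = 0.693147 / 26.1 = 0.02656 h⁻¹
Fraction remaining after one interval: r = e^(−kτ) = e^(−0.02656 × 25.8) = 0.5040
Before dose 4, 3 doses have been given (aged 1τ, 2τ, 3τ).
C_trough = C₀ × (r + r² + … + r^3) = C₀ × r(1−r^3)/(1−r)
        = 8.661 × 0.5040 × (1 − 0.1280) / (1 − 0.5040) = 7.674 mg/L

7.67 mg/L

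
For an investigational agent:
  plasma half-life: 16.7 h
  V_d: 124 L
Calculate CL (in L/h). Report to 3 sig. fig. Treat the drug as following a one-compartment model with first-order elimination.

5.15 L/h

k = ln2 / t½ = 0.693147 / 16.7 = 0.04151 h⁻¹
CL = k × Vd = 0.04151 × 124 = 5.147 L/h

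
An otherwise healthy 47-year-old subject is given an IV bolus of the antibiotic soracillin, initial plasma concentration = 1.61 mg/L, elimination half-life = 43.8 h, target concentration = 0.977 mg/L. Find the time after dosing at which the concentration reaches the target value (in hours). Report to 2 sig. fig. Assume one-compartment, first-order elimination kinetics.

k = ln2 / t½ = 0.693147 / 43.8 = 0.01583 h⁻¹
t = ln(C₀ / C) / k = ln(1.610 / 0.977) / 0.01583
  = ln(1.648) / 0.01583 = 0.4996 / 0.01583 = 31.56 h

32 h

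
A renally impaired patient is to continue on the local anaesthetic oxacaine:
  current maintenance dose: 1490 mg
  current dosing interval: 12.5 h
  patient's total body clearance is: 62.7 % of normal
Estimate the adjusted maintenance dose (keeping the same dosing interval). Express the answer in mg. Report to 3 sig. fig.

To keep the same average steady-state level, dosing rate must scale with clearance.
CL ratio = 62.7 / 100 = 0.6270
New dose (same interval) = 1490 × 0.6270 = 934.2 mg

934 mg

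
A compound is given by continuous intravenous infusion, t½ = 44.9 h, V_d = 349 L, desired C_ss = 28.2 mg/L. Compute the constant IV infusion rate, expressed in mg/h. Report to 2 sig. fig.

k = ln2 / t½ = 0.693147 / 44.9 = 0.01544 h⁻¹
CL = k × Vd = 0.01544 × 349 = 5.389 L/h
At steady state, infusion rate R₀ = Css × CL = 28.2 × 5.389 = 152.0 mg/h

150 mg/h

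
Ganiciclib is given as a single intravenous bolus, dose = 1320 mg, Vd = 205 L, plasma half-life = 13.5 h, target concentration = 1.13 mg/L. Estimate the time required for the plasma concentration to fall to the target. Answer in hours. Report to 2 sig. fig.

C₀ = Dose / Vd = 1320 / 205 = 6.439 mg/L
k = ln2 / t½ = 0.693147 / 13.5 = 0.05134 h⁻¹
t = ln(C₀ / C) / k = ln(6.439 / 1.13) / 0.05134
  = ln(5.698) / 0.05134 = 1.740 / 0.05134 = 33.89 h

34 h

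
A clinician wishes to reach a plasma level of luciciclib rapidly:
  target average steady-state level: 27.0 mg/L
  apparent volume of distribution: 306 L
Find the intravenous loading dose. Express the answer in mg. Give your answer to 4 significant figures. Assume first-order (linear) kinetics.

LD = Css × Vd = 27.0 × 306 = 8262 mg

8262 mg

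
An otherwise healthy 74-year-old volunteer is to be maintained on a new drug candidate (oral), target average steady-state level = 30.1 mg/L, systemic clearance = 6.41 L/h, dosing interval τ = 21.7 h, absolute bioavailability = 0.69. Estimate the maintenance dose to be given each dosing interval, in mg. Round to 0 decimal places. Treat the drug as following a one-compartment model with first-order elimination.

6068 mg

At steady state, F × (Dose/τ) = Css × CL.
Dose = Css × CL × τ / F = 30.1 × 6.410 × 21.7 / 0.69 = 6068 mg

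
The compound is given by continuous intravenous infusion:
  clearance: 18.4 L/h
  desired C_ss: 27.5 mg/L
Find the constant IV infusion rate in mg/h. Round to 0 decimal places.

506 mg/h

At steady state, infusion rate R₀ = Css × CL = 27.5 × 18.40 = 506.0 mg/h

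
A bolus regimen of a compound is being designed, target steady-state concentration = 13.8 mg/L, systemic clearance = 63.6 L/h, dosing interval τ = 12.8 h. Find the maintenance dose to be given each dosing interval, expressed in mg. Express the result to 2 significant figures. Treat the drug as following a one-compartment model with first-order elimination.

At steady state, Dose/τ = Css × CL.
Dose = Css × CL × τ = 13.8 × 63.60 × 12.8 = 11230 mg

11000 mg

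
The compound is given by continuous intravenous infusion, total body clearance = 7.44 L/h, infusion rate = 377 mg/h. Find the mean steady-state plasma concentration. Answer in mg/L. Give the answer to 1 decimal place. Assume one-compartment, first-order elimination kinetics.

At steady state Css = R₀ / CL = 377 / 7.440 = 50.67 mg/L

50.7 mg/L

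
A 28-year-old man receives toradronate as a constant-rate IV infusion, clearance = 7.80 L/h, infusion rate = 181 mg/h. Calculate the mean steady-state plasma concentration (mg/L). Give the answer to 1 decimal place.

At steady state Css = R₀ / CL = 181 / 7.800 = 23.21 mg/L

23.2 mg/L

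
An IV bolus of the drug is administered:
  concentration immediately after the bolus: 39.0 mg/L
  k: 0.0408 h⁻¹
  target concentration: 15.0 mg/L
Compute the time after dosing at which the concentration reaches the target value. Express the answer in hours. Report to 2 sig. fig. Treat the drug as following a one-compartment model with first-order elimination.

t = ln(C₀ / C) / k = ln(39.00 / 15.0) / 0.04080
  = ln(2.600) / 0.04080 = 0.9555 / 0.04080 = 23.42 h

23 h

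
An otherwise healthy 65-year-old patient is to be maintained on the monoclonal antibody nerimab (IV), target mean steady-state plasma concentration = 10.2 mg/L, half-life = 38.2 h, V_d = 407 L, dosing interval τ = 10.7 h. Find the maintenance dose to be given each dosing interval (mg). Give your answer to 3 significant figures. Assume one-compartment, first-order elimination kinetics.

k = ln2 / t½ = 0.693147 / 38.2 = 0.01815 h⁻¹
CL = k × Vd = 0.01815 × 407 = 7.387 L/h
At steady state, Dose/τ = Css × CL.
Dose = Css × CL × τ = 10.2 × 7.387 × 10.7 = 806.2 mg

806 mg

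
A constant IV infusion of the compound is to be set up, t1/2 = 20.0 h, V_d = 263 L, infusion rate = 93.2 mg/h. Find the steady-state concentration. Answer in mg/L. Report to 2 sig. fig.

k = ln2 / t½ = 0.693147 / 20.0 = 0.03466 h⁻¹
CL = k × Vd = 0.03466 × 263 = 9.116 L/h
At steady state Css = R₀ / CL = 93.2 / 9.116 = 10.22 mg/L

10 mg/L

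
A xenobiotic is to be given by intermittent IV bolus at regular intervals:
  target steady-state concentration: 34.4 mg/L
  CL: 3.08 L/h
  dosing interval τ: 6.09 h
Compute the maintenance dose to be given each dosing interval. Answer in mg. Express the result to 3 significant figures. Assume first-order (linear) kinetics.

At steady state, Dose/τ = Css × CL.
Dose = Css × CL × τ = 34.4 × 3.080 × 6.09 = 645.2 mg

645 mg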